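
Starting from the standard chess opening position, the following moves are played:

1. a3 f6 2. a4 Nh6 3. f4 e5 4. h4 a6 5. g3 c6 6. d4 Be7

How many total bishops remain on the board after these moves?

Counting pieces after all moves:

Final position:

  a b c d e f g h
  ─────────────────
8│♜ ♞ ♝ ♛ ♚ · · ♜│8
7│· ♟ · ♟ ♝ · ♟ ♟│7
6│♟ · ♟ · · ♟ · ♞│6
5│· · · · ♟ · · ·│5
4│♙ · · ♙ · ♙ · ♙│4
3│· · · · · · ♙ ·│3
2│· ♙ ♙ · ♙ · · ·│2
1│♖ ♘ ♗ ♕ ♔ ♗ ♘ ♖│1
  ─────────────────
  a b c d e f g h


4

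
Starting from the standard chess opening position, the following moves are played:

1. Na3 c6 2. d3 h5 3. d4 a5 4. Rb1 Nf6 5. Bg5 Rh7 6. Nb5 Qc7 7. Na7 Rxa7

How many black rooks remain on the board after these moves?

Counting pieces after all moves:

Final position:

  a b c d e f g h
  ─────────────────
8│· ♞ ♝ · ♚ ♝ · ·│8
7│♜ ♟ ♛ ♟ ♟ ♟ ♟ ♜│7
6│· · ♟ · · ♞ · ·│6
5│♟ · · · · · ♗ ♟│5
4│· · · ♙ · · · ·│4
3│· · · · · · · ·│3
2│♙ ♙ ♙ · ♙ ♙ ♙ ♙│2
1│· ♖ · ♕ ♔ ♗ ♘ ♖│1
  ─────────────────
  a b c d e f g h


2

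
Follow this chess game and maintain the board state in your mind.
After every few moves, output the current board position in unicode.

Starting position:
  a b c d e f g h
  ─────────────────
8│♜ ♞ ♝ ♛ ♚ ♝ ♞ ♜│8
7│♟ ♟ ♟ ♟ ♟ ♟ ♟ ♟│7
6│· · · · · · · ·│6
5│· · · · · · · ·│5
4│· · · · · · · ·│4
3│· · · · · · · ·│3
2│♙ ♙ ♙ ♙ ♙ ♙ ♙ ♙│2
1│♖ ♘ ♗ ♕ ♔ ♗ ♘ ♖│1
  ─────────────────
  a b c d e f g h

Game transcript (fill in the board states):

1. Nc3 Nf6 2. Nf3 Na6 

  a b c d e f g h
  ─────────────────
8│♜ · ♝ ♛ ♚ ♝ · ♜│8
7│♟ ♟ ♟ ♟ ♟ ♟ ♟ ♟│7
6│♞ · · · · ♞ · ·│6
5│· · · · · · · ·│5
4│· · · · · · · ·│4
3│· · ♘ · · ♘ · ·│3
2│♙ ♙ ♙ ♙ ♙ ♙ ♙ ♙│2
1│♖ · ♗ ♕ ♔ ♗ · ♖│1
  ─────────────────
  a b c d e f g h

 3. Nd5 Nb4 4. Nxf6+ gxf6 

  a b c d e f g h
  ─────────────────
8│♜ · ♝ ♛ ♚ ♝ · ♜│8
7│♟ ♟ ♟ ♟ ♟ ♟ · ♟│7
6│· · · · · ♟ · ·│6
5│· · · · · · · ·│5
4│· ♞ · · · · · ·│4
3│· · · · · ♘ · ·│3
2│♙ ♙ ♙ ♙ ♙ ♙ ♙ ♙│2
1│♖ · ♗ ♕ ♔ ♗ · ♖│1
  ─────────────────
  a b c d e f g h

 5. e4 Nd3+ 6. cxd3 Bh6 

  a b c d e f g h
  ─────────────────
8│♜ · ♝ ♛ ♚ · · ♜│8
7│♟ ♟ ♟ ♟ ♟ ♟ · ♟│7
6│· · · · · ♟ · ♝│6
5│· · · · · · · ·│5
4│· · · · ♙ · · ·│4
3│· · · ♙ · ♘ · ·│3
2│♙ ♙ · ♙ · ♙ ♙ ♙│2
1│♖ · ♗ ♕ ♔ ♗ · ♖│1
  ─────────────────
  a b c d e f g h

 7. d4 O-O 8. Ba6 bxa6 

  a b c d e f g h
  ─────────────────
8│♜ · ♝ ♛ · ♜ ♚ ·│8
7│♟ · ♟ ♟ ♟ ♟ · ♟│7
6│♟ · · · · ♟ · ♝│6
5│· · · · · · · ·│5
4│· · · ♙ ♙ · · ·│4
3│· · · · · ♘ · ·│3
2│♙ ♙ · ♙ · ♙ ♙ ♙│2
1│♖ · ♗ ♕ ♔ · · ♖│1
  ─────────────────
  a b c d e f g h

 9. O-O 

  a b c d e f g h
  ─────────────────
8│♜ · ♝ ♛ · ♜ ♚ ·│8
7│♟ · ♟ ♟ ♟ ♟ · ♟│7
6│♟ · · · · ♟ · ♝│6
5│· · · · · · · ·│5
4│· · · ♙ ♙ · · ·│4
3│· · · · · ♘ · ·│3
2│♙ ♙ · ♙ · ♙ ♙ ♙│2
1│♖ · ♗ ♕ · ♖ ♔ ·│1
  ─────────────────
  a b c d e f g h


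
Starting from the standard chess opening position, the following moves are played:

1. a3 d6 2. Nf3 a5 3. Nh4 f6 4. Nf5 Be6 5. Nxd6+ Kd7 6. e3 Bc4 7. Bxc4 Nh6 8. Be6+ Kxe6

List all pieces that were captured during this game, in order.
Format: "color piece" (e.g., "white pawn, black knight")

Tracking captures:
  Nxd6+: captured black pawn
  Bxc4: captured black bishop
  Kxe6: captured white bishop

black pawn, black bishop, white bishop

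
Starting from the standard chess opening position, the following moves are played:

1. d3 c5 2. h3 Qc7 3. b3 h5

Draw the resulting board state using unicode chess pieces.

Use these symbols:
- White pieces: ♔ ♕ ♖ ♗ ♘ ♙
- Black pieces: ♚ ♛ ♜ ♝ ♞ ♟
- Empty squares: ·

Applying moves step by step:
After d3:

♜ ♞ ♝ ♛ ♚ ♝ ♞ ♜
♟ ♟ ♟ ♟ ♟ ♟ ♟ ♟
· · · · · · · ·
· · · · · · · ·
· · · · · · · ·
· · · ♙ · · · ·
♙ ♙ ♙ · ♙ ♙ ♙ ♙
♖ ♘ ♗ ♕ ♔ ♗ ♘ ♖


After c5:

♜ ♞ ♝ ♛ ♚ ♝ ♞ ♜
♟ ♟ · ♟ ♟ ♟ ♟ ♟
· · · · · · · ·
· · ♟ · · · · ·
· · · · · · · ·
· · · ♙ · · · ·
♙ ♙ ♙ · ♙ ♙ ♙ ♙
♖ ♘ ♗ ♕ ♔ ♗ ♘ ♖


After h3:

♜ ♞ ♝ ♛ ♚ ♝ ♞ ♜
♟ ♟ · ♟ ♟ ♟ ♟ ♟
· · · · · · · ·
· · ♟ · · · · ·
· · · · · · · ·
· · · ♙ · · · ♙
♙ ♙ ♙ · ♙ ♙ ♙ ·
♖ ♘ ♗ ♕ ♔ ♗ ♘ ♖


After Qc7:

♜ ♞ ♝ · ♚ ♝ ♞ ♜
♟ ♟ ♛ ♟ ♟ ♟ ♟ ♟
· · · · · · · ·
· · ♟ · · · · ·
· · · · · · · ·
· · · ♙ · · · ♙
♙ ♙ ♙ · ♙ ♙ ♙ ·
♖ ♘ ♗ ♕ ♔ ♗ ♘ ♖


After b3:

♜ ♞ ♝ · ♚ ♝ ♞ ♜
♟ ♟ ♛ ♟ ♟ ♟ ♟ ♟
· · · · · · · ·
· · ♟ · · · · ·
· · · · · · · ·
· ♙ · ♙ · · · ♙
♙ · ♙ · ♙ ♙ ♙ ·
♖ ♘ ♗ ♕ ♔ ♗ ♘ ♖


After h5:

♜ ♞ ♝ · ♚ ♝ ♞ ♜
♟ ♟ ♛ ♟ ♟ ♟ ♟ ·
· · · · · · · ·
· · ♟ · · · · ♟
· · · · · · · ·
· ♙ · ♙ · · · ♙
♙ · ♙ · ♙ ♙ ♙ ·
♖ ♘ ♗ ♕ ♔ ♗ ♘ ♖



  a b c d e f g h
  ─────────────────
8│♜ ♞ ♝ · ♚ ♝ ♞ ♜│8
7│♟ ♟ ♛ ♟ ♟ ♟ ♟ ·│7
6│· · · · · · · ·│6
5│· · ♟ · · · · ♟│5
4│· · · · · · · ·│4
3│· ♙ · ♙ · · · ♙│3
2│♙ · ♙ · ♙ ♙ ♙ ·│2
1│♖ ♘ ♗ ♕ ♔ ♗ ♘ ♖│1
  ─────────────────
  a b c d e f g h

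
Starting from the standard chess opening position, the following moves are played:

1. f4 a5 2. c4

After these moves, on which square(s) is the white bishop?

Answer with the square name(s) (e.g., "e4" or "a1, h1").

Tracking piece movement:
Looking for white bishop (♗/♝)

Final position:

  a b c d e f g h
  ─────────────────
8│♜ ♞ ♝ ♛ ♚ ♝ ♞ ♜│8
7│· ♟ ♟ ♟ ♟ ♟ ♟ ♟│7
6│· · · · · · · ·│6
5│♟ · · · · · · ·│5
4│· · ♙ · · ♙ · ·│4
3│· · · · · · · ·│3
2│♙ ♙ · ♙ ♙ · ♙ ♙│2
1│♖ ♘ ♗ ♕ ♔ ♗ ♘ ♖│1
  ─────────────────
  a b c d e f g h


c1, f1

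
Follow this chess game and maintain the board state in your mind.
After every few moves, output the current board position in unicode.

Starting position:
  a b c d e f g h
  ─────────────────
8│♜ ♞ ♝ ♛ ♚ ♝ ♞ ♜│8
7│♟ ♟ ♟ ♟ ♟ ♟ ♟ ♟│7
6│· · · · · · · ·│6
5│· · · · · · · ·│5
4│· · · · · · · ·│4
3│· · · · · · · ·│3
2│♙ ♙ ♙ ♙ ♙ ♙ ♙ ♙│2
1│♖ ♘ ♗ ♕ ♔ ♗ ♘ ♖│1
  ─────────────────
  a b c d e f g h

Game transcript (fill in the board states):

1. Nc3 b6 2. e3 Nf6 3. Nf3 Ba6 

  a b c d e f g h
  ─────────────────
8│♜ ♞ · ♛ ♚ ♝ · ♜│8
7│♟ · ♟ ♟ ♟ ♟ ♟ ♟│7
6│♝ ♟ · · · ♞ · ·│6
5│· · · · · · · ·│5
4│· · · · · · · ·│4
3│· · ♘ · ♙ ♘ · ·│3
2│♙ ♙ ♙ ♙ · ♙ ♙ ♙│2
1│♖ · ♗ ♕ ♔ ♗ · ♖│1
  ─────────────────
  a b c d e f g h

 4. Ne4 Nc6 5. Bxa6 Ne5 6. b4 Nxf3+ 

  a b c d e f g h
  ─────────────────
8│♜ · · ♛ ♚ ♝ · ♜│8
7│♟ · ♟ ♟ ♟ ♟ ♟ ♟│7
6│♗ ♟ · · · ♞ · ·│6
5│· · · · · · · ·│5
4│· ♙ · · ♘ · · ·│4
3│· · · · ♙ ♞ · ·│3
2│♙ · ♙ ♙ · ♙ ♙ ♙│2
1│♖ · ♗ ♕ ♔ · · ♖│1
  ─────────────────
  a b c d e f g h

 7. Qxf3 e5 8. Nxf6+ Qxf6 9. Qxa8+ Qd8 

  a b c d e f g h
  ─────────────────
8│♕ · · ♛ ♚ ♝ · ♜│8
7│♟ · ♟ ♟ · ♟ ♟ ♟│7
6│♗ ♟ · · · · · ·│6
5│· · · · ♟ · · ·│5
4│· ♙ · · · · · ·│4
3│· · · · ♙ · · ·│3
2│♙ · ♙ ♙ · ♙ ♙ ♙│2
1│♖ · ♗ · ♔ · · ♖│1
  ─────────────────
  a b c d e f g h

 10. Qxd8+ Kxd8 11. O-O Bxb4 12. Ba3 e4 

  a b c d e f g h
  ─────────────────
8│· · · ♚ · · · ♜│8
7│♟ · ♟ ♟ · ♟ ♟ ♟│7
6│♗ ♟ · · · · · ·│6
5│· · · · · · · ·│5
4│· ♝ · · ♟ · · ·│4
3│♗ · · · ♙ · · ·│3
2│♙ · ♙ ♙ · ♙ ♙ ♙│2
1│♖ · · · · ♖ ♔ ·│1
  ─────────────────
  a b c d e f g h

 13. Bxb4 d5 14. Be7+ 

  a b c d e f g h
  ─────────────────
8│· · · ♚ · · · ♜│8
7│♟ · ♟ · ♗ ♟ ♟ ♟│7
6│♗ ♟ · · · · · ·│6
5│· · · ♟ · · · ·│5
4│· · · · ♟ · · ·│4
3│· · · · ♙ · · ·│3
2│♙ · ♙ ♙ · ♙ ♙ ♙│2
1│♖ · · · · ♖ ♔ ·│1
  ─────────────────
  a b c d e f g h


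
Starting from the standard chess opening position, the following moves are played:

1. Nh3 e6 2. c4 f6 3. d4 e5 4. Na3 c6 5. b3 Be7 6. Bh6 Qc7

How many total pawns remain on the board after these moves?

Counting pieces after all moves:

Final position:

  a b c d e f g h
  ─────────────────
8│♜ ♞ ♝ · ♚ · ♞ ♜│8
7│♟ ♟ ♛ ♟ ♝ · ♟ ♟│7
6│· · ♟ · · ♟ · ♗│6
5│· · · · ♟ · · ·│5
4│· · ♙ ♙ · · · ·│4
3│♘ ♙ · · · · · ♘│3
2│♙ · · · ♙ ♙ ♙ ♙│2
1│♖ · · ♕ ♔ ♗ · ♖│1
  ─────────────────
  a b c d e f g h


16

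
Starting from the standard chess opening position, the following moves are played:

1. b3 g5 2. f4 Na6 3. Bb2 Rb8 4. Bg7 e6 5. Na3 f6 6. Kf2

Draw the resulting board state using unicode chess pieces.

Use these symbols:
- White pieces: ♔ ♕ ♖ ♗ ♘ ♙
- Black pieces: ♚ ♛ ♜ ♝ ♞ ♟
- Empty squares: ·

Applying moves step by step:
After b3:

♜ ♞ ♝ ♛ ♚ ♝ ♞ ♜
♟ ♟ ♟ ♟ ♟ ♟ ♟ ♟
· · · · · · · ·
· · · · · · · ·
· · · · · · · ·
· ♙ · · · · · ·
♙ · ♙ ♙ ♙ ♙ ♙ ♙
♖ ♘ ♗ ♕ ♔ ♗ ♘ ♖


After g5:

♜ ♞ ♝ ♛ ♚ ♝ ♞ ♜
♟ ♟ ♟ ♟ ♟ ♟ · ♟
· · · · · · · ·
· · · · · · ♟ ·
· · · · · · · ·
· ♙ · · · · · ·
♙ · ♙ ♙ ♙ ♙ ♙ ♙
♖ ♘ ♗ ♕ ♔ ♗ ♘ ♖


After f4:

♜ ♞ ♝ ♛ ♚ ♝ ♞ ♜
♟ ♟ ♟ ♟ ♟ ♟ · ♟
· · · · · · · ·
· · · · · · ♟ ·
· · · · · ♙ · ·
· ♙ · · · · · ·
♙ · ♙ ♙ ♙ · ♙ ♙
♖ ♘ ♗ ♕ ♔ ♗ ♘ ♖


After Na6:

♜ · ♝ ♛ ♚ ♝ ♞ ♜
♟ ♟ ♟ ♟ ♟ ♟ · ♟
♞ · · · · · · ·
· · · · · · ♟ ·
· · · · · ♙ · ·
· ♙ · · · · · ·
♙ · ♙ ♙ ♙ · ♙ ♙
♖ ♘ ♗ ♕ ♔ ♗ ♘ ♖


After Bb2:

♜ · ♝ ♛ ♚ ♝ ♞ ♜
♟ ♟ ♟ ♟ ♟ ♟ · ♟
♞ · · · · · · ·
· · · · · · ♟ ·
· · · · · ♙ · ·
· ♙ · · · · · ·
♙ ♗ ♙ ♙ ♙ · ♙ ♙
♖ ♘ · ♕ ♔ ♗ ♘ ♖


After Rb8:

· ♜ ♝ ♛ ♚ ♝ ♞ ♜
♟ ♟ ♟ ♟ ♟ ♟ · ♟
♞ · · · · · · ·
· · · · · · ♟ ·
· · · · · ♙ · ·
· ♙ · · · · · ·
♙ ♗ ♙ ♙ ♙ · ♙ ♙
♖ ♘ · ♕ ♔ ♗ ♘ ♖


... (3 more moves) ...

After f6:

· ♜ ♝ ♛ ♚ ♝ ♞ ♜
♟ ♟ ♟ ♟ · · ♗ ♟
♞ · · · ♟ ♟ · ·
· · · · · · ♟ ·
· · · · · ♙ · ·
♘ ♙ · · · · · ·
♙ · ♙ ♙ ♙ · ♙ ♙
♖ · · ♕ ♔ ♗ ♘ ♖


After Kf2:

· ♜ ♝ ♛ ♚ ♝ ♞ ♜
♟ ♟ ♟ ♟ · · ♗ ♟
♞ · · · ♟ ♟ · ·
· · · · · · ♟ ·
· · · · · ♙ · ·
♘ ♙ · · · · · ·
♙ · ♙ ♙ ♙ ♔ ♙ ♙
♖ · · ♕ · ♗ ♘ ♖



  a b c d e f g h
  ─────────────────
8│· ♜ ♝ ♛ ♚ ♝ ♞ ♜│8
7│♟ ♟ ♟ ♟ · · ♗ ♟│7
6│♞ · · · ♟ ♟ · ·│6
5│· · · · · · ♟ ·│5
4│· · · · · ♙ · ·│4
3│♘ ♙ · · · · · ·│3
2│♙ · ♙ ♙ ♙ ♔ ♙ ♙│2
1│♖ · · ♕ · ♗ ♘ ♖│1
  ─────────────────
  a b c d e f g h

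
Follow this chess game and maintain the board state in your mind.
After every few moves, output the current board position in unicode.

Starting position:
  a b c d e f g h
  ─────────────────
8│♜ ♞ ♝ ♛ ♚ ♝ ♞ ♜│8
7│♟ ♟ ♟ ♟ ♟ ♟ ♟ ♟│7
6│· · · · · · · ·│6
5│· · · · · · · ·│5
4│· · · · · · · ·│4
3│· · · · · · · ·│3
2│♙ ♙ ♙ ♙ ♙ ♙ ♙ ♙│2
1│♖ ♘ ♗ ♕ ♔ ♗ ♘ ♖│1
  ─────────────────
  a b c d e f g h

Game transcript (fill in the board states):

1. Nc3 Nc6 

  a b c d e f g h
  ─────────────────
8│♜ · ♝ ♛ ♚ ♝ ♞ ♜│8
7│♟ ♟ ♟ ♟ ♟ ♟ ♟ ♟│7
6│· · ♞ · · · · ·│6
5│· · · · · · · ·│5
4│· · · · · · · ·│4
3│· · ♘ · · · · ·│3
2│♙ ♙ ♙ ♙ ♙ ♙ ♙ ♙│2
1│♖ · ♗ ♕ ♔ ♗ ♘ ♖│1
  ─────────────────
  a b c d e f g h

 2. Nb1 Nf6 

  a b c d e f g h
  ─────────────────
8│♜ · ♝ ♛ ♚ ♝ · ♜│8
7│♟ ♟ ♟ ♟ ♟ ♟ ♟ ♟│7
6│· · ♞ · · ♞ · ·│6
5│· · · · · · · ·│5
4│· · · · · · · ·│4
3│· · · · · · · ·│3
2│♙ ♙ ♙ ♙ ♙ ♙ ♙ ♙│2
1│♖ ♘ ♗ ♕ ♔ ♗ ♘ ♖│1
  ─────────────────
  a b c d e f g h

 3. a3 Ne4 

  a b c d e f g h
  ─────────────────
8│♜ · ♝ ♛ ♚ ♝ · ♜│8
7│♟ ♟ ♟ ♟ ♟ ♟ ♟ ♟│7
6│· · ♞ · · · · ·│6
5│· · · · · · · ·│5
4│· · · · ♞ · · ·│4
3│♙ · · · · · · ·│3
2│· ♙ ♙ ♙ ♙ ♙ ♙ ♙│2
1│♖ ♘ ♗ ♕ ♔ ♗ ♘ ♖│1
  ─────────────────
  a b c d e f g h

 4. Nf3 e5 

  a b c d e f g h
  ─────────────────
8│♜ · ♝ ♛ ♚ ♝ · ♜│8
7│♟ ♟ ♟ ♟ · ♟ ♟ ♟│7
6│· · ♞ · · · · ·│6
5│· · · · ♟ · · ·│5
4│· · · · ♞ · · ·│4
3│♙ · · · · ♘ · ·│3
2│· ♙ ♙ ♙ ♙ ♙ ♙ ♙│2
1│♖ ♘ ♗ ♕ ♔ ♗ · ♖│1
  ─────────────────
  a b c d e f g h

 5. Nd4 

  a b c d e f g h
  ─────────────────
8│♜ · ♝ ♛ ♚ ♝ · ♜│8
7│♟ ♟ ♟ ♟ · ♟ ♟ ♟│7
6│· · ♞ · · · · ·│6
5│· · · · ♟ · · ·│5
4│· · · ♘ ♞ · · ·│4
3│♙ · · · · · · ·│3
2│· ♙ ♙ ♙ ♙ ♙ ♙ ♙│2
1│♖ ♘ ♗ ♕ ♔ ♗ · ♖│1
  ─────────────────
  a b c d e f g h


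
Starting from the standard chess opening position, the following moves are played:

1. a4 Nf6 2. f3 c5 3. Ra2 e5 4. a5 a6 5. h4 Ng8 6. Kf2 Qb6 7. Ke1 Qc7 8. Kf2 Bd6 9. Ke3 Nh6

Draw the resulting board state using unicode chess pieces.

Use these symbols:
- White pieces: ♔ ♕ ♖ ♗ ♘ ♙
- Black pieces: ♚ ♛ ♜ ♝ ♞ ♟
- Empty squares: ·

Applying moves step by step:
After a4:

♜ ♞ ♝ ♛ ♚ ♝ ♞ ♜
♟ ♟ ♟ ♟ ♟ ♟ ♟ ♟
· · · · · · · ·
· · · · · · · ·
♙ · · · · · · ·
· · · · · · · ·
· ♙ ♙ ♙ ♙ ♙ ♙ ♙
♖ ♘ ♗ ♕ ♔ ♗ ♘ ♖


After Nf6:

♜ ♞ ♝ ♛ ♚ ♝ · ♜
♟ ♟ ♟ ♟ ♟ ♟ ♟ ♟
· · · · · ♞ · ·
· · · · · · · ·
♙ · · · · · · ·
· · · · · · · ·
· ♙ ♙ ♙ ♙ ♙ ♙ ♙
♖ ♘ ♗ ♕ ♔ ♗ ♘ ♖


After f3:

♜ ♞ ♝ ♛ ♚ ♝ · ♜
♟ ♟ ♟ ♟ ♟ ♟ ♟ ♟
· · · · · ♞ · ·
· · · · · · · ·
♙ · · · · · · ·
· · · · · ♙ · ·
· ♙ ♙ ♙ ♙ · ♙ ♙
♖ ♘ ♗ ♕ ♔ ♗ ♘ ♖


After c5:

♜ ♞ ♝ ♛ ♚ ♝ · ♜
♟ ♟ · ♟ ♟ ♟ ♟ ♟
· · · · · ♞ · ·
· · ♟ · · · · ·
♙ · · · · · · ·
· · · · · ♙ · ·
· ♙ ♙ ♙ ♙ · ♙ ♙
♖ ♘ ♗ ♕ ♔ ♗ ♘ ♖


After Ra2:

♜ ♞ ♝ ♛ ♚ ♝ · ♜
♟ ♟ · ♟ ♟ ♟ ♟ ♟
· · · · · ♞ · ·
· · ♟ · · · · ·
♙ · · · · · · ·
· · · · · ♙ · ·
♖ ♙ ♙ ♙ ♙ · ♙ ♙
· ♘ ♗ ♕ ♔ ♗ ♘ ♖


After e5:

♜ ♞ ♝ ♛ ♚ ♝ · ♜
♟ ♟ · ♟ · ♟ ♟ ♟
· · · · · ♞ · ·
· · ♟ · ♟ · · ·
♙ · · · · · · ·
· · · · · ♙ · ·
♖ ♙ ♙ ♙ ♙ · ♙ ♙
· ♘ ♗ ♕ ♔ ♗ ♘ ♖


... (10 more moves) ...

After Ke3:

♜ ♞ ♝ · ♚ · ♞ ♜
· ♟ ♛ ♟ · ♟ ♟ ♟
♟ · · ♝ · · · ·
♙ · ♟ · ♟ · · ·
· · · · · · · ♙
· · · · ♔ ♙ · ·
♖ ♙ ♙ ♙ ♙ · ♙ ·
· ♘ ♗ ♕ · ♗ ♘ ♖


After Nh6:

♜ ♞ ♝ · ♚ · · ♜
· ♟ ♛ ♟ · ♟ ♟ ♟
♟ · · ♝ · · · ♞
♙ · ♟ · ♟ · · ·
· · · · · · · ♙
· · · · ♔ ♙ · ·
♖ ♙ ♙ ♙ ♙ · ♙ ·
· ♘ ♗ ♕ · ♗ ♘ ♖



  a b c d e f g h
  ─────────────────
8│♜ ♞ ♝ · ♚ · · ♜│8
7│· ♟ ♛ ♟ · ♟ ♟ ♟│7
6│♟ · · ♝ · · · ♞│6
5│♙ · ♟ · ♟ · · ·│5
4│· · · · · · · ♙│4
3│· · · · ♔ ♙ · ·│3
2│♖ ♙ ♙ ♙ ♙ · ♙ ·│2
1│· ♘ ♗ ♕ · ♗ ♘ ♖│1
  ─────────────────
  a b c d e f g h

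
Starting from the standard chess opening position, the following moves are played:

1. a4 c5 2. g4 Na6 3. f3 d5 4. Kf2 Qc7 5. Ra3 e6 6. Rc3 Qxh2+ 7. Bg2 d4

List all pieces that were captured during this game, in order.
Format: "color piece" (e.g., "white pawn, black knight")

Tracking captures:
  Qxh2+: captured white pawn

white pawn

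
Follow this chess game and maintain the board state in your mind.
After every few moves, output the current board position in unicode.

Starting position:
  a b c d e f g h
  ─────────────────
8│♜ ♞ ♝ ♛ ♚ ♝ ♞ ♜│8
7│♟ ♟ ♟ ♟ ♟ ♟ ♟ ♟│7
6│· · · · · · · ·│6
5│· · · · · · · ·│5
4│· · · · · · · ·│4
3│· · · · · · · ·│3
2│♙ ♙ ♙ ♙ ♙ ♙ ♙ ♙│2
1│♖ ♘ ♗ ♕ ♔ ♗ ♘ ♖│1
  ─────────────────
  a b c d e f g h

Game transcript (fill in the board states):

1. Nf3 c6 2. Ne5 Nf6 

  a b c d e f g h
  ─────────────────
8│♜ ♞ ♝ ♛ ♚ ♝ · ♜│8
7│♟ ♟ · ♟ ♟ ♟ ♟ ♟│7
6│· · ♟ · · ♞ · ·│6
5│· · · · ♘ · · ·│5
4│· · · · · · · ·│4
3│· · · · · · · ·│3
2│♙ ♙ ♙ ♙ ♙ ♙ ♙ ♙│2
1│♖ ♘ ♗ ♕ ♔ ♗ · ♖│1
  ─────────────────
  a b c d e f g h

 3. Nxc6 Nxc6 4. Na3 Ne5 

  a b c d e f g h
  ─────────────────
8│♜ · ♝ ♛ ♚ ♝ · ♜│8
7│♟ ♟ · ♟ ♟ ♟ ♟ ♟│7
6│· · · · · ♞ · ·│6
5│· · · · ♞ · · ·│5
4│· · · · · · · ·│4
3│♘ · · · · · · ·│3
2│♙ ♙ ♙ ♙ ♙ ♙ ♙ ♙│2
1│♖ · ♗ ♕ ♔ ♗ · ♖│1
  ─────────────────
  a b c d e f g h

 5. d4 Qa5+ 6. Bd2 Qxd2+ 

  a b c d e f g h
  ─────────────────
8│♜ · ♝ · ♚ ♝ · ♜│8
7│♟ ♟ · ♟ ♟ ♟ ♟ ♟│7
6│· · · · · ♞ · ·│6
5│· · · · ♞ · · ·│5
4│· · · ♙ · · · ·│4
3│♘ · · · · · · ·│3
2│♙ ♙ ♙ ♛ ♙ ♙ ♙ ♙│2
1│♖ · · ♕ ♔ ♗ · ♖│1
  ─────────────────
  a b c d e f g h

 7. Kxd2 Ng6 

  a b c d e f g h
  ─────────────────
8│♜ · ♝ · ♚ ♝ · ♜│8
7│♟ ♟ · ♟ ♟ ♟ ♟ ♟│7
6│· · · · · ♞ ♞ ·│6
5│· · · · · · · ·│5
4│· · · ♙ · · · ·│4
3│♘ · · · · · · ·│3
2│♙ ♙ ♙ ♔ ♙ ♙ ♙ ♙│2
1│♖ · · ♕ · ♗ · ♖│1
  ─────────────────
  a b c d e f g h


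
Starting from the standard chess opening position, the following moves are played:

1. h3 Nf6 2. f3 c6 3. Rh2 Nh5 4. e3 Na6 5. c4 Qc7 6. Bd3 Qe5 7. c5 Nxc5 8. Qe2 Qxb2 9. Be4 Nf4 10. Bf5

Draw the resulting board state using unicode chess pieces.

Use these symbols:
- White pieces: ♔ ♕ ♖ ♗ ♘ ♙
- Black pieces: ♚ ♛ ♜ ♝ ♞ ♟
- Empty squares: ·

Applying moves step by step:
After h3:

♜ ♞ ♝ ♛ ♚ ♝ ♞ ♜
♟ ♟ ♟ ♟ ♟ ♟ ♟ ♟
· · · · · · · ·
· · · · · · · ·
· · · · · · · ·
· · · · · · · ♙
♙ ♙ ♙ ♙ ♙ ♙ ♙ ·
♖ ♘ ♗ ♕ ♔ ♗ ♘ ♖


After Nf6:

♜ ♞ ♝ ♛ ♚ ♝ · ♜
♟ ♟ ♟ ♟ ♟ ♟ ♟ ♟
· · · · · ♞ · ·
· · · · · · · ·
· · · · · · · ·
· · · · · · · ♙
♙ ♙ ♙ ♙ ♙ ♙ ♙ ·
♖ ♘ ♗ ♕ ♔ ♗ ♘ ♖


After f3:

♜ ♞ ♝ ♛ ♚ ♝ · ♜
♟ ♟ ♟ ♟ ♟ ♟ ♟ ♟
· · · · · ♞ · ·
· · · · · · · ·
· · · · · · · ·
· · · · · ♙ · ♙
♙ ♙ ♙ ♙ ♙ · ♙ ·
♖ ♘ ♗ ♕ ♔ ♗ ♘ ♖


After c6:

♜ ♞ ♝ ♛ ♚ ♝ · ♜
♟ ♟ · ♟ ♟ ♟ ♟ ♟
· · ♟ · · ♞ · ·
· · · · · · · ·
· · · · · · · ·
· · · · · ♙ · ♙
♙ ♙ ♙ ♙ ♙ · ♙ ·
♖ ♘ ♗ ♕ ♔ ♗ ♘ ♖


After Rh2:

♜ ♞ ♝ ♛ ♚ ♝ · ♜
♟ ♟ · ♟ ♟ ♟ ♟ ♟
· · ♟ · · ♞ · ·
· · · · · · · ·
· · · · · · · ·
· · · · · ♙ · ♙
♙ ♙ ♙ ♙ ♙ · ♙ ♖
♖ ♘ ♗ ♕ ♔ ♗ ♘ ·


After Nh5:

♜ ♞ ♝ ♛ ♚ ♝ · ♜
♟ ♟ · ♟ ♟ ♟ ♟ ♟
· · ♟ · · · · ·
· · · · · · · ♞
· · · · · · · ·
· · · · · ♙ · ♙
♙ ♙ ♙ ♙ ♙ · ♙ ♖
♖ ♘ ♗ ♕ ♔ ♗ ♘ ·


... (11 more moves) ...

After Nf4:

♜ · ♝ · ♚ ♝ · ♜
♟ ♟ · ♟ ♟ ♟ ♟ ♟
· · ♟ · · · · ·
· · ♞ · · · · ·
· · · · ♗ ♞ · ·
· · · · ♙ ♙ · ♙
♙ ♛ · ♙ ♕ · ♙ ♖
♖ ♘ ♗ · ♔ · ♘ ·


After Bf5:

♜ · ♝ · ♚ ♝ · ♜
♟ ♟ · ♟ ♟ ♟ ♟ ♟
· · ♟ · · · · ·
· · ♞ · · ♗ · ·
· · · · · ♞ · ·
· · · · ♙ ♙ · ♙
♙ ♛ · ♙ ♕ · ♙ ♖
♖ ♘ ♗ · ♔ · ♘ ·



  a b c d e f g h
  ─────────────────
8│♜ · ♝ · ♚ ♝ · ♜│8
7│♟ ♟ · ♟ ♟ ♟ ♟ ♟│7
6│· · ♟ · · · · ·│6
5│· · ♞ · · ♗ · ·│5
4│· · · · · ♞ · ·│4
3│· · · · ♙ ♙ · ♙│3
2│♙ ♛ · ♙ ♕ · ♙ ♖│2
1│♖ ♘ ♗ · ♔ · ♘ ·│1
  ─────────────────
  a b c d e f g h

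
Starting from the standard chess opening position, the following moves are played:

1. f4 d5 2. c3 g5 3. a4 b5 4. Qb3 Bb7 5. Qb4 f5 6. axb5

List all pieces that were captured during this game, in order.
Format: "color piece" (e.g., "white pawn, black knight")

Tracking captures:
  axb5: captured black pawn

black pawn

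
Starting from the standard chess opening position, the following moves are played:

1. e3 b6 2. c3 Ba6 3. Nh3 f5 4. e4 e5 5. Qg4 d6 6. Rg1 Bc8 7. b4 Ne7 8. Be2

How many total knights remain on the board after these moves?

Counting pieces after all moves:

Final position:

  a b c d e f g h
  ─────────────────
8│♜ ♞ ♝ ♛ ♚ ♝ · ♜│8
7│♟ · ♟ · ♞ · ♟ ♟│7
6│· ♟ · ♟ · · · ·│6
5│· · · · ♟ ♟ · ·│5
4│· ♙ · · ♙ · ♕ ·│4
3│· · ♙ · · · · ♘│3
2│♙ · · ♙ ♗ ♙ ♙ ♙│2
1│♖ ♘ ♗ · ♔ · ♖ ·│1
  ─────────────────
  a b c d e f g h


4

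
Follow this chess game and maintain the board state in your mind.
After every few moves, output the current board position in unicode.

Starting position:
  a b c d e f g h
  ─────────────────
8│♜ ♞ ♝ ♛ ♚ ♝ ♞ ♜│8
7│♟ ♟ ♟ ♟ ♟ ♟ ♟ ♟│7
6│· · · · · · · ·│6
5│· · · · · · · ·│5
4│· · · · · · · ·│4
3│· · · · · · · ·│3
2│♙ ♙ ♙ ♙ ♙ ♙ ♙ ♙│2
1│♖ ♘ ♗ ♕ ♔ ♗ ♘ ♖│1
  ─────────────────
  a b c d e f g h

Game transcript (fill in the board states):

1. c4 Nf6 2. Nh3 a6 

  a b c d e f g h
  ─────────────────
8│♜ ♞ ♝ ♛ ♚ ♝ · ♜│8
7│· ♟ ♟ ♟ ♟ ♟ ♟ ♟│7
6│♟ · · · · ♞ · ·│6
5│· · · · · · · ·│5
4│· · ♙ · · · · ·│4
3│· · · · · · · ♘│3
2│♙ ♙ · ♙ ♙ ♙ ♙ ♙│2
1│♖ ♘ ♗ ♕ ♔ ♗ · ♖│1
  ─────────────────
  a b c d e f g h

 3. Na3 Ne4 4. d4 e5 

  a b c d e f g h
  ─────────────────
8│♜ ♞ ♝ ♛ ♚ ♝ · ♜│8
7│· ♟ ♟ ♟ · ♟ ♟ ♟│7
6│♟ · · · · · · ·│6
5│· · · · ♟ · · ·│5
4│· · ♙ ♙ ♞ · · ·│4
3│♘ · · · · · · ♘│3
2│♙ ♙ · · ♙ ♙ ♙ ♙│2
1│♖ · ♗ ♕ ♔ ♗ · ♖│1
  ─────────────────
  a b c d e f g h

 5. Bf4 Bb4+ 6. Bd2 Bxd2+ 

  a b c d e f g h
  ─────────────────
8│♜ ♞ ♝ ♛ ♚ · · ♜│8
7│· ♟ ♟ ♟ · ♟ ♟ ♟│7
6│♟ · · · · · · ·│6
5│· · · · ♟ · · ·│5
4│· · ♙ ♙ ♞ · · ·│4
3│♘ · · · · · · ♘│3
2│♙ ♙ · ♝ ♙ ♙ ♙ ♙│2
1│♖ · · ♕ ♔ ♗ · ♖│1
  ─────────────────
  a b c d e f g h



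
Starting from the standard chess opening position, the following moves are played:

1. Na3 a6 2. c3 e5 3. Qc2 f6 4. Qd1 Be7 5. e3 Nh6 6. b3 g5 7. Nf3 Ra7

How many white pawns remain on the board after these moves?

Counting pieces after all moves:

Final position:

  a b c d e f g h
  ─────────────────
8│· ♞ ♝ ♛ ♚ · · ♜│8
7│♜ ♟ ♟ ♟ ♝ · · ♟│7
6│♟ · · · · ♟ · ♞│6
5│· · · · ♟ · ♟ ·│5
4│· · · · · · · ·│4
3│♘ ♙ ♙ · ♙ ♘ · ·│3
2│♙ · · ♙ · ♙ ♙ ♙│2
1│♖ · ♗ ♕ ♔ ♗ · ♖│1
  ─────────────────
  a b c d e f g h


8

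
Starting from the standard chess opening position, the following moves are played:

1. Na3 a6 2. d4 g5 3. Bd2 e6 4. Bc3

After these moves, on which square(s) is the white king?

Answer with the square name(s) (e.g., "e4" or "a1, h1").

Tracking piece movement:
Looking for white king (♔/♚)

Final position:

  a b c d e f g h
  ─────────────────
8│♜ ♞ ♝ ♛ ♚ ♝ ♞ ♜│8
7│· ♟ ♟ ♟ · ♟ · ♟│7
6│♟ · · · ♟ · · ·│6
5│· · · · · · ♟ ·│5
4│· · · ♙ · · · ·│4
3│♘ · ♗ · · · · ·│3
2│♙ ♙ ♙ · ♙ ♙ ♙ ♙│2
1│♖ · · ♕ ♔ ♗ ♘ ♖│1
  ─────────────────
  a b c d e f g h


e1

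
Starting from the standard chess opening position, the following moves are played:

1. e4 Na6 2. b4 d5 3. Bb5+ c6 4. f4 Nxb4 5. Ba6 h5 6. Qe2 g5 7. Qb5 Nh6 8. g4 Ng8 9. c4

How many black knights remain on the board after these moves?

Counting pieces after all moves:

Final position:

  a b c d e f g h
  ─────────────────
8│♜ · ♝ ♛ ♚ ♝ ♞ ♜│8
7│♟ ♟ · · ♟ ♟ · ·│7
6│♗ · ♟ · · · · ·│6
5│· ♕ · ♟ · · ♟ ♟│5
4│· ♞ ♙ · ♙ ♙ ♙ ·│4
3│· · · · · · · ·│3
2│♙ · · ♙ · · · ♙│2
1│♖ ♘ ♗ · ♔ · ♘ ♖│1
  ─────────────────
  a b c d e f g h


2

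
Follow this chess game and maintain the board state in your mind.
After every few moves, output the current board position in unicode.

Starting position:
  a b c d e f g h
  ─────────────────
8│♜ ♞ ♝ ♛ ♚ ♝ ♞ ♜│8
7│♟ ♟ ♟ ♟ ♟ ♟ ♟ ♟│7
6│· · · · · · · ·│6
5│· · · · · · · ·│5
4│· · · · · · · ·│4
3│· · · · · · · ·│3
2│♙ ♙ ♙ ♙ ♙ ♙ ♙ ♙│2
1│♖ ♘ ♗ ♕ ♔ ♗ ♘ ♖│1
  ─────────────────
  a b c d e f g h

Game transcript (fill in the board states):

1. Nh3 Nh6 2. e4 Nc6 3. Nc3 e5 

  a b c d e f g h
  ─────────────────
8│♜ · ♝ ♛ ♚ ♝ · ♜│8
7│♟ ♟ ♟ ♟ · ♟ ♟ ♟│7
6│· · ♞ · · · · ♞│6
5│· · · · ♟ · · ·│5
4│· · · · ♙ · · ·│4
3│· · ♘ · · · · ♘│3
2│♙ ♙ ♙ ♙ · ♙ ♙ ♙│2
1│♖ · ♗ ♕ ♔ ♗ · ♖│1
  ─────────────────
  a b c d e f g h

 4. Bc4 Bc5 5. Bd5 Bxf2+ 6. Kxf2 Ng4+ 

  a b c d e f g h
  ─────────────────
8│♜ · ♝ ♛ ♚ · · ♜│8
7│♟ ♟ ♟ ♟ · ♟ ♟ ♟│7
6│· · ♞ · · · · ·│6
5│· · · ♗ ♟ · · ·│5
4│· · · · ♙ · ♞ ·│4
3│· · ♘ · · · · ♘│3
2│♙ ♙ ♙ ♙ · ♔ ♙ ♙│2
1│♖ · ♗ ♕ · · · ♖│1
  ─────────────────
  a b c d e f g h

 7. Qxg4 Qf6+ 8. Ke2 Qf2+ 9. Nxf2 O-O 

  a b c d e f g h
  ─────────────────
8│♜ · ♝ · · ♜ ♚ ·│8
7│♟ ♟ ♟ ♟ · ♟ ♟ ♟│7
6│· · ♞ · · · · ·│6
5│· · · ♗ ♟ · · ·│5
4│· · · · ♙ · ♕ ·│4
3│· · ♘ · · · · ·│3
2│♙ ♙ ♙ ♙ ♔ ♘ ♙ ♙│2
1│♖ · ♗ · · · · ♖│1
  ─────────────────
  a b c d e f g h

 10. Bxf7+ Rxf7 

  a b c d e f g h
  ─────────────────
8│♜ · ♝ · · · ♚ ·│8
7│♟ ♟ ♟ ♟ · ♜ ♟ ♟│7
6│· · ♞ · · · · ·│6
5│· · · · ♟ · · ·│5
4│· · · · ♙ · ♕ ·│4
3│· · ♘ · · · · ·│3
2│♙ ♙ ♙ ♙ ♔ ♘ ♙ ♙│2
1│♖ · ♗ · · · · ♖│1
  ─────────────────
  a b c d e f g h


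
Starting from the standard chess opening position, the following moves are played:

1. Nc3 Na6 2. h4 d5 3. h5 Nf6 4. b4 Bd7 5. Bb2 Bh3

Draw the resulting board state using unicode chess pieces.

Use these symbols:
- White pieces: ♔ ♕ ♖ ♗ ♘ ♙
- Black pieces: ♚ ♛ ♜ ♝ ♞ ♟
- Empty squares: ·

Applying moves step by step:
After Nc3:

♜ ♞ ♝ ♛ ♚ ♝ ♞ ♜
♟ ♟ ♟ ♟ ♟ ♟ ♟ ♟
· · · · · · · ·
· · · · · · · ·
· · · · · · · ·
· · ♘ · · · · ·
♙ ♙ ♙ ♙ ♙ ♙ ♙ ♙
♖ · ♗ ♕ ♔ ♗ ♘ ♖


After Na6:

♜ · ♝ ♛ ♚ ♝ ♞ ♜
♟ ♟ ♟ ♟ ♟ ♟ ♟ ♟
♞ · · · · · · ·
· · · · · · · ·
· · · · · · · ·
· · ♘ · · · · ·
♙ ♙ ♙ ♙ ♙ ♙ ♙ ♙
♖ · ♗ ♕ ♔ ♗ ♘ ♖


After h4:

♜ · ♝ ♛ ♚ ♝ ♞ ♜
♟ ♟ ♟ ♟ ♟ ♟ ♟ ♟
♞ · · · · · · ·
· · · · · · · ·
· · · · · · · ♙
· · ♘ · · · · ·
♙ ♙ ♙ ♙ ♙ ♙ ♙ ·
♖ · ♗ ♕ ♔ ♗ ♘ ♖


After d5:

♜ · ♝ ♛ ♚ ♝ ♞ ♜
♟ ♟ ♟ · ♟ ♟ ♟ ♟
♞ · · · · · · ·
· · · ♟ · · · ·
· · · · · · · ♙
· · ♘ · · · · ·
♙ ♙ ♙ ♙ ♙ ♙ ♙ ·
♖ · ♗ ♕ ♔ ♗ ♘ ♖


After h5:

♜ · ♝ ♛ ♚ ♝ ♞ ♜
♟ ♟ ♟ · ♟ ♟ ♟ ♟
♞ · · · · · · ·
· · · ♟ · · · ♙
· · · · · · · ·
· · ♘ · · · · ·
♙ ♙ ♙ ♙ ♙ ♙ ♙ ·
♖ · ♗ ♕ ♔ ♗ ♘ ♖


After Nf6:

♜ · ♝ ♛ ♚ ♝ · ♜
♟ ♟ ♟ · ♟ ♟ ♟ ♟
♞ · · · · ♞ · ·
· · · ♟ · · · ♙
· · · · · · · ·
· · ♘ · · · · ·
♙ ♙ ♙ ♙ ♙ ♙ ♙ ·
♖ · ♗ ♕ ♔ ♗ ♘ ♖


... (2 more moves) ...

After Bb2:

♜ · · ♛ ♚ ♝ · ♜
♟ ♟ ♟ ♝ ♟ ♟ ♟ ♟
♞ · · · · ♞ · ·
· · · ♟ · · · ♙
· ♙ · · · · · ·
· · ♘ · · · · ·
♙ ♗ ♙ ♙ ♙ ♙ ♙ ·
♖ · · ♕ ♔ ♗ ♘ ♖


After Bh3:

♜ · · ♛ ♚ ♝ · ♜
♟ ♟ ♟ · ♟ ♟ ♟ ♟
♞ · · · · ♞ · ·
· · · ♟ · · · ♙
· ♙ · · · · · ·
· · ♘ · · · · ♝
♙ ♗ ♙ ♙ ♙ ♙ ♙ ·
♖ · · ♕ ♔ ♗ ♘ ♖



  a b c d e f g h
  ─────────────────
8│♜ · · ♛ ♚ ♝ · ♜│8
7│♟ ♟ ♟ · ♟ ♟ ♟ ♟│7
6│♞ · · · · ♞ · ·│6
5│· · · ♟ · · · ♙│5
4│· ♙ · · · · · ·│4
3│· · ♘ · · · · ♝│3
2│♙ ♗ ♙ ♙ ♙ ♙ ♙ ·│2
1│♖ · · ♕ ♔ ♗ ♘ ♖│1
  ─────────────────
  a b c d e f g h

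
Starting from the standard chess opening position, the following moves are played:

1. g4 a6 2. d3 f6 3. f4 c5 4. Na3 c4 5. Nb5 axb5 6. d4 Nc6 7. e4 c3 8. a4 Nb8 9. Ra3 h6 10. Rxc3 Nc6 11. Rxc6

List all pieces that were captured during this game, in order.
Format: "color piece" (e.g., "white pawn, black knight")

Tracking captures:
  axb5: captured white knight
  Rxc3: captured black pawn
  Rxc6: captured black knight

white knight, black pawn, black knight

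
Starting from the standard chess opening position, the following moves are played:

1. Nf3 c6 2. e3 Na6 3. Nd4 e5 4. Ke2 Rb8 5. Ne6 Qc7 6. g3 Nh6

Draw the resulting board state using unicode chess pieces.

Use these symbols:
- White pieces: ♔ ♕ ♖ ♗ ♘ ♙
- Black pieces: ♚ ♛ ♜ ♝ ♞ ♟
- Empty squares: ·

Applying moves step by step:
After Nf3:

♜ ♞ ♝ ♛ ♚ ♝ ♞ ♜
♟ ♟ ♟ ♟ ♟ ♟ ♟ ♟
· · · · · · · ·
· · · · · · · ·
· · · · · · · ·
· · · · · ♘ · ·
♙ ♙ ♙ ♙ ♙ ♙ ♙ ♙
♖ ♘ ♗ ♕ ♔ ♗ · ♖


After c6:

♜ ♞ ♝ ♛ ♚ ♝ ♞ ♜
♟ ♟ · ♟ ♟ ♟ ♟ ♟
· · ♟ · · · · ·
· · · · · · · ·
· · · · · · · ·
· · · · · ♘ · ·
♙ ♙ ♙ ♙ ♙ ♙ ♙ ♙
♖ ♘ ♗ ♕ ♔ ♗ · ♖


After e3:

♜ ♞ ♝ ♛ ♚ ♝ ♞ ♜
♟ ♟ · ♟ ♟ ♟ ♟ ♟
· · ♟ · · · · ·
· · · · · · · ·
· · · · · · · ·
· · · · ♙ ♘ · ·
♙ ♙ ♙ ♙ · ♙ ♙ ♙
♖ ♘ ♗ ♕ ♔ ♗ · ♖


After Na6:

♜ · ♝ ♛ ♚ ♝ ♞ ♜
♟ ♟ · ♟ ♟ ♟ ♟ ♟
♞ · ♟ · · · · ·
· · · · · · · ·
· · · · · · · ·
· · · · ♙ ♘ · ·
♙ ♙ ♙ ♙ · ♙ ♙ ♙
♖ ♘ ♗ ♕ ♔ ♗ · ♖


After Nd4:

♜ · ♝ ♛ ♚ ♝ ♞ ♜
♟ ♟ · ♟ ♟ ♟ ♟ ♟
♞ · ♟ · · · · ·
· · · · · · · ·
· · · ♘ · · · ·
· · · · ♙ · · ·
♙ ♙ ♙ ♙ · ♙ ♙ ♙
♖ ♘ ♗ ♕ ♔ ♗ · ♖


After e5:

♜ · ♝ ♛ ♚ ♝ ♞ ♜
♟ ♟ · ♟ · ♟ ♟ ♟
♞ · ♟ · · · · ·
· · · · ♟ · · ·
· · · ♘ · · · ·
· · · · ♙ · · ·
♙ ♙ ♙ ♙ · ♙ ♙ ♙
♖ ♘ ♗ ♕ ♔ ♗ · ♖


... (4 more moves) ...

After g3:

· ♜ ♝ · ♚ ♝ ♞ ♜
♟ ♟ ♛ ♟ · ♟ ♟ ♟
♞ · ♟ · ♘ · · ·
· · · · ♟ · · ·
· · · · · · · ·
· · · · ♙ · ♙ ·
♙ ♙ ♙ ♙ ♔ ♙ · ♙
♖ ♘ ♗ ♕ · ♗ · ♖


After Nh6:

· ♜ ♝ · ♚ ♝ · ♜
♟ ♟ ♛ ♟ · ♟ ♟ ♟
♞ · ♟ · ♘ · · ♞
· · · · ♟ · · ·
· · · · · · · ·
· · · · ♙ · ♙ ·
♙ ♙ ♙ ♙ ♔ ♙ · ♙
♖ ♘ ♗ ♕ · ♗ · ♖



  a b c d e f g h
  ─────────────────
8│· ♜ ♝ · ♚ ♝ · ♜│8
7│♟ ♟ ♛ ♟ · ♟ ♟ ♟│7
6│♞ · ♟ · ♘ · · ♞│6
5│· · · · ♟ · · ·│5
4│· · · · · · · ·│4
3│· · · · ♙ · ♙ ·│3
2│♙ ♙ ♙ ♙ ♔ ♙ · ♙│2
1│♖ ♘ ♗ ♕ · ♗ · ♖│1
  ─────────────────
  a b c d e f g h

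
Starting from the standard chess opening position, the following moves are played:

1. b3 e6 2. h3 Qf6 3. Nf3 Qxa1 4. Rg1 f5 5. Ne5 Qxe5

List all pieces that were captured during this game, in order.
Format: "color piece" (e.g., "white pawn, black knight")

Tracking captures:
  Qxa1: captured white rook
  Qxe5: captured white knight

white rook, white knight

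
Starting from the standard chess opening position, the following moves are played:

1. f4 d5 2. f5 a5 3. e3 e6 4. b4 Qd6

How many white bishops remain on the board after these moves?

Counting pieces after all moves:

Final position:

  a b c d e f g h
  ─────────────────
8│♜ ♞ ♝ · ♚ ♝ ♞ ♜│8
7│· ♟ ♟ · · ♟ ♟ ♟│7
6│· · · ♛ ♟ · · ·│6
5│♟ · · ♟ · ♙ · ·│5
4│· ♙ · · · · · ·│4
3│· · · · ♙ · · ·│3
2│♙ · ♙ ♙ · · ♙ ♙│2
1│♖ ♘ ♗ ♕ ♔ ♗ ♘ ♖│1
  ─────────────────
  a b c d e f g h


2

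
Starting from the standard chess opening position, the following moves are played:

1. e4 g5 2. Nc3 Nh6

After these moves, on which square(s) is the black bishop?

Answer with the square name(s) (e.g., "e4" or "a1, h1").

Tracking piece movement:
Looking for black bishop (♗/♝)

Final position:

  a b c d e f g h
  ─────────────────
8│♜ ♞ ♝ ♛ ♚ ♝ · ♜│8
7│♟ ♟ ♟ ♟ ♟ ♟ · ♟│7
6│· · · · · · · ♞│6
5│· · · · · · ♟ ·│5
4│· · · · ♙ · · ·│4
3│· · ♘ · · · · ·│3
2│♙ ♙ ♙ ♙ · ♙ ♙ ♙│2
1│♖ · ♗ ♕ ♔ ♗ ♘ ♖│1
  ─────────────────
  a b c d e f g h


c8, f8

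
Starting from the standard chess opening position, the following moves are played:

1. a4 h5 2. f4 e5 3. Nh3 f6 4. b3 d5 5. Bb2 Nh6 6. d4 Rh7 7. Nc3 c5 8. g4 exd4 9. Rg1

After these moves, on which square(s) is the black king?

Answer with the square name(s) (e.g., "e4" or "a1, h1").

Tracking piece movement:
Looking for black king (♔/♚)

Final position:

  a b c d e f g h
  ─────────────────
8│♜ ♞ ♝ ♛ ♚ ♝ · ·│8
7│♟ ♟ · · · · ♟ ♜│7
6│· · · · · ♟ · ♞│6
5│· · ♟ ♟ · · · ♟│5
4│♙ · · ♟ · ♙ ♙ ·│4
3│· ♙ ♘ · · · · ♘│3
2│· ♗ ♙ · ♙ · · ♙│2
1│♖ · · ♕ ♔ ♗ ♖ ·│1
  ─────────────────
  a b c d e f g h


e8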